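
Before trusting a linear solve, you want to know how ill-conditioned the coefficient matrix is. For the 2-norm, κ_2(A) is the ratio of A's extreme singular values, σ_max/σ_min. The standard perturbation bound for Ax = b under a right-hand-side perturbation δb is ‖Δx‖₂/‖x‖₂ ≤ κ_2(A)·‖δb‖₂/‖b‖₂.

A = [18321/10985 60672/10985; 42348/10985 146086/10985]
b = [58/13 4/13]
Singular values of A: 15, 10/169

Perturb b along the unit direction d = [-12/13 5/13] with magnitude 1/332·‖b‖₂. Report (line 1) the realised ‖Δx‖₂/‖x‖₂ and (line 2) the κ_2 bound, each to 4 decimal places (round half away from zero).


0.0034
0.7636

σ_max = 15, σ_min = 10/169
κ_2(A) = 15 / (10/169) = 253.5000
worst-case relative error ≤ 253.5000 × 1/332 = 0.7636
solve Ax = b  →  x = [64.9333 -18.8000]
‖b‖₂ = 4.4721 and ‖x‖₂ = 67.6001
δb = ε·‖b‖·d = [-0.0124 0.0052]; solving A·Δx = δb gives ‖Δx‖ = 0.2276
realised ‖Δx‖/‖x‖ = 0.0034
so the bound overstates the realised error by a factor of ≈ 226.7377 (computed from the unrounded values)


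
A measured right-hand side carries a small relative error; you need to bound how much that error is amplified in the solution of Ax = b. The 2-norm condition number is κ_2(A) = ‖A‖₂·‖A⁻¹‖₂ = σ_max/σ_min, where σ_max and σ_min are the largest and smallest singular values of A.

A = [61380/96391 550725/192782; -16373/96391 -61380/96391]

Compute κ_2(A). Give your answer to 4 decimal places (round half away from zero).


form AᵀA = [98428769/226615241 436749390/226615241; 436749390/226615241 7765074225/906460964] with trace 198994861/22108804 and determinant 140625/22108804
λ_max, λ_min = (198994861/22108804 ± √39586518502159321/488799214310416)/2 = 9, 15625/22108804
κ = σ_max/σ_min = 3/(125/4702) = 112.8480

112.8480


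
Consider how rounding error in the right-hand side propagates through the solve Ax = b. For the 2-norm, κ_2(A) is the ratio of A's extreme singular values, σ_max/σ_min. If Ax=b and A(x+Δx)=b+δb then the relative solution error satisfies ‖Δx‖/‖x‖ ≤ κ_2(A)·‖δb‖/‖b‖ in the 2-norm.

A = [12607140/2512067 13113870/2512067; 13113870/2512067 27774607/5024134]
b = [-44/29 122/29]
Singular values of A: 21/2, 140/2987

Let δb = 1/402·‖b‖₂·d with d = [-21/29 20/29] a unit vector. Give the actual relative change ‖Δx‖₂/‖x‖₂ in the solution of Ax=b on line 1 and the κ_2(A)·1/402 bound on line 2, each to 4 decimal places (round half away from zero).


0.0028
0.5573

σ_max = 21/2, σ_min = 140/2987
condition number: (21/2) ÷ (140/2987) = 224.0250
worst-case relative error ≤ 224.0250 × 1/402 = 0.5573
solve Ax = b  →  x = [-61.6686 58.9951]
‖b‖ = 4.4721, ‖x‖ = 85.3431
Δx = A⁻¹·δb where δb = 1/402·4.4721·d; ‖Δx‖ = 0.2374
relative error = 0.0028
realised/bound (from unrounded values) ≈ 0.0050


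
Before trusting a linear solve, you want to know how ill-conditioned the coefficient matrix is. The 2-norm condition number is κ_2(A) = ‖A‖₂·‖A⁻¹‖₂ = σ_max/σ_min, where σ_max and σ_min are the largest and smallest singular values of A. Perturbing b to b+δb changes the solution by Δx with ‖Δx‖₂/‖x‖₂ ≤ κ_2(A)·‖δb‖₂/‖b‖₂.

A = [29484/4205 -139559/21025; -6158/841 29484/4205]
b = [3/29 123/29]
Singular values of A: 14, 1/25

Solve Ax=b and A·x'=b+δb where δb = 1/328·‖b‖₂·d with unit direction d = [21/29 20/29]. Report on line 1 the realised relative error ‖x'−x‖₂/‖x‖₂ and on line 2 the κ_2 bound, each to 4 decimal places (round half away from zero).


0.0043
1.0671

largest singular value 14, smallest 1/25
κ_2(A) = 14 / (1/25) = 350.0000
worst-case relative error ≤ 350.0000 × 1/328 = 1.0671
solve Ax = b  →  x = [51.5690 54.4581]
2-norm of b is 4.2426; of x, 75.0003
with δb = [0.0094 0.0089], A·Δx = δb → ‖Δx‖ = 0.3234
dividing the unrounded norms, ‖Δx‖/‖x‖ = 0.0043
realised/bound (from unrounded values) ≈ 0.0040


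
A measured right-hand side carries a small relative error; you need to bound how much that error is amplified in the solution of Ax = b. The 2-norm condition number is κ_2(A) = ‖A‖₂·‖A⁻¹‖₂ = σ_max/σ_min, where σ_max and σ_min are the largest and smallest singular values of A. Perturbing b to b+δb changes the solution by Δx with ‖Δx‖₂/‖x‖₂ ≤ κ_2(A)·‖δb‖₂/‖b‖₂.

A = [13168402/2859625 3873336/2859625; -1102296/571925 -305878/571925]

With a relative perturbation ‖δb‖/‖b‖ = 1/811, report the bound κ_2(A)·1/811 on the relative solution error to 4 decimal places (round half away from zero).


0.2257

AᵀA = [203783223024004/8177455140625 59434847926272/8177455140625; 59434847926272/8177455140625 17341765540996/8177455140625]; tr = 353799981704/13083928225, det = 11424400/523357129
solving λ² − 353799981704/13083928225·λ + 11424400/523357129 = 0 gives λ = 676/25, 422500/523357129
so κ_2 = √((676/25) / (422500/523357129)) = 183.0160
κ_2(A)·‖δb‖/‖b‖ = 0.2257


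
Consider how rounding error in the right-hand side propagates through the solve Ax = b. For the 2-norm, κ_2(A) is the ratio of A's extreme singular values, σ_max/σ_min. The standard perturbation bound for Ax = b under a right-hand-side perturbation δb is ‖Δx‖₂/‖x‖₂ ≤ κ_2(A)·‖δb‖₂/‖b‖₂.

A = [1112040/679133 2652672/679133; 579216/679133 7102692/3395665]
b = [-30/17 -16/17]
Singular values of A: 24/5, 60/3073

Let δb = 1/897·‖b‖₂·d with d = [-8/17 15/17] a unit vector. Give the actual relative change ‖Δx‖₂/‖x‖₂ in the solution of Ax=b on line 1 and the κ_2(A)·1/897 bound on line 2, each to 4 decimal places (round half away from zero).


0.2741
0.2741

largest singular value 24/5, smallest 60/3073
κ_2(A) = (24/5) / (60/3073) = 245.8400
κ_2(A)·‖δb‖/‖b‖ = 0.2741
solve Ax = b  →  x = [-0.1603 -0.3846]
‖b‖ = 2.0000, ‖x‖ = 0.4167
with δb = [-0.0010 0.0020], A·Δx = δb → ‖Δx‖ = 0.1142
relative error = 0.2741
tightness: 0.2741 against a bound of 0.2741; the bound is attained (ratio 1)


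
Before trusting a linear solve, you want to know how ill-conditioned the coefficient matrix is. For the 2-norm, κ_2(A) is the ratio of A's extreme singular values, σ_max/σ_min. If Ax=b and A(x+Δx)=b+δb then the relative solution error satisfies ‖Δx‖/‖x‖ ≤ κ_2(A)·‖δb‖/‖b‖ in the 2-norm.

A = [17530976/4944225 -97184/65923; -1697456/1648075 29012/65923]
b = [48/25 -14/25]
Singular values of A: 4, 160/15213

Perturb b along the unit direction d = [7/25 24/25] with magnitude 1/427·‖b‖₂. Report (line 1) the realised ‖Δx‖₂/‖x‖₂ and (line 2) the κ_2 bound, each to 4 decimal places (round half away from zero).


0.8907
0.8907

σ_max = 4, σ_min = 160/15213
κ = σ_max/σ_min = 4/(160/15213) = 380.3250
κ_2(A)·‖δb‖/‖b‖ = 0.8907
solve Ax = b  →  x = [0.4615 -0.1923]
2-norm of b is 2.0000; of x, 0.5000
Δx = A⁻¹·δb where δb = 1/427·2.0000·d; ‖Δx‖ = 0.4453
relative error = 0.8907
realised/bound = 1 exactly: the bound is attained for this b and d


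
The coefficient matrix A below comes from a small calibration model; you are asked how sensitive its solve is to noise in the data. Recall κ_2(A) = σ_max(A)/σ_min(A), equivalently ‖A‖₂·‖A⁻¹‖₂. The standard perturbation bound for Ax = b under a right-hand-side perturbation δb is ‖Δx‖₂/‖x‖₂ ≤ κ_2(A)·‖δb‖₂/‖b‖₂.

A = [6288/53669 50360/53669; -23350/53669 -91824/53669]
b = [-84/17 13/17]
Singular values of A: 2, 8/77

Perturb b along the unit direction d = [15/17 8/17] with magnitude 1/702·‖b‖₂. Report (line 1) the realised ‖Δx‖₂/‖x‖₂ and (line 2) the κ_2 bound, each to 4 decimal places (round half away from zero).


0.0018
0.0274

σ_max = 2, σ_min = 8/77
condition number: 2 ÷ (8/77) = 19.2500
worst-case relative error ≤ 19.2500 × 1/702 = 0.0274
solve Ax = b  →  x = [37.2317 -9.9146]
‖b‖ = 5.0000, ‖x‖ = 38.5292
Δx = A⁻¹·δb where δb = 1/702·5.0000·d; ‖Δx‖ = 0.0686
relative error = 0.0018
realised/bound (from unrounded values) ≈ 0.0649


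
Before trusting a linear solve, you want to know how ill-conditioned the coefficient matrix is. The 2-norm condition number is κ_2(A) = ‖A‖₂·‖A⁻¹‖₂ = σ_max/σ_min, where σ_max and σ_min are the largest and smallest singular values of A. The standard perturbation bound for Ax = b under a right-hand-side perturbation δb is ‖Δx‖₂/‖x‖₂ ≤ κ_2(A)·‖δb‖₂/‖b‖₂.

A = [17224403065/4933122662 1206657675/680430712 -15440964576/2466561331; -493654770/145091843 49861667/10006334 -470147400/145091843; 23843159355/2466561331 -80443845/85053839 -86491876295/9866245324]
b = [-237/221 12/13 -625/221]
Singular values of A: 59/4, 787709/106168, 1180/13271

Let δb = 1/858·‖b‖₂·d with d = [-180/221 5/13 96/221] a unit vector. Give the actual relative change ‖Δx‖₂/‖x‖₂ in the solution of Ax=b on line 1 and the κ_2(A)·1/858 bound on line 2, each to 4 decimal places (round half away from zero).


0.1699
0.1933

largest singular value 59/4, smallest 1180/13271
condition number: (59/4) ÷ (1180/13271) = 165.8875
perturbation bound = 165.8875·1/858 = 0.1933
solve Ax = b  →  x = [-0.2076 0.0976 0.0832]
‖b‖ = 3.1623, ‖x‖ = 0.2440
Δx = A⁻¹·δb where δb = 1/858·3.1623·d; ‖Δx‖ = 0.0415
relative error = 0.1699
so the bound overstates the realised error by a factor of ≈ 1.1381 (computed from the unrounded values)


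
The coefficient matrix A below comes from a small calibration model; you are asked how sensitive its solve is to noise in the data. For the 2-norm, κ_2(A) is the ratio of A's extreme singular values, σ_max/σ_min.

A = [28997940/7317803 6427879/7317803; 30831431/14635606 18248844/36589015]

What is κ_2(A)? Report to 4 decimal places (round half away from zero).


form AᵀA = [14927679012049/741179802724 4198253408838/926474753405; 4198253408838/926474753405 4726508713849/4632373767025] with trace 233252831741/11022900100 and determinant 6996025/440916004
eigenvalues of AᵀA: λ = (tr ± √(tr²−4·det))/2 = 529/25, 330625/440916004
κ_2(A) = √(λ_max/λ_min) = √((529/25) / (330625/440916004)) = 167.9840

167.9840


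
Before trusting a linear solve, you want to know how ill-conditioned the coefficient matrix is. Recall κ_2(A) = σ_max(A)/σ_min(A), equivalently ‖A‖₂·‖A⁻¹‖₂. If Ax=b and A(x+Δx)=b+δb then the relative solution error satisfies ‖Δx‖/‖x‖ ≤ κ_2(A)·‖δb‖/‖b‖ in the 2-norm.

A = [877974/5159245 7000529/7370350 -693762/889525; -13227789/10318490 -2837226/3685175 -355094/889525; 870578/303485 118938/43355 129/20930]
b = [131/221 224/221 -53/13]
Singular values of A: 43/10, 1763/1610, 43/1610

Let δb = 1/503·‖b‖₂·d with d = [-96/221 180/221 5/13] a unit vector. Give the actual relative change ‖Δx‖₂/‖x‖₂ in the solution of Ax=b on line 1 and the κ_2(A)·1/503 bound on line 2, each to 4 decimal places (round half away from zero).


σ_max = 43/10, σ_min = 43/1610
condition number: (43/10) ÷ (43/1610) = 161.0000
worst-case relative error ≤ 161.0000 × 1/503 = 0.3201
solve Ax = b  →  x = [19.6061 -21.9352 -23.1957]
‖b‖ = 4.2426, ‖x‖ = 37.4645
Δx = A⁻¹·δb where δb = 1/503·4.2426·d; ‖Δx‖ = 0.3158
realised ‖Δx‖/‖x‖ = 0.0084
tightness: 0.0084 against a bound of 0.3201 (unrounded ratio ≈ 0.0263)

0.0084
0.3201


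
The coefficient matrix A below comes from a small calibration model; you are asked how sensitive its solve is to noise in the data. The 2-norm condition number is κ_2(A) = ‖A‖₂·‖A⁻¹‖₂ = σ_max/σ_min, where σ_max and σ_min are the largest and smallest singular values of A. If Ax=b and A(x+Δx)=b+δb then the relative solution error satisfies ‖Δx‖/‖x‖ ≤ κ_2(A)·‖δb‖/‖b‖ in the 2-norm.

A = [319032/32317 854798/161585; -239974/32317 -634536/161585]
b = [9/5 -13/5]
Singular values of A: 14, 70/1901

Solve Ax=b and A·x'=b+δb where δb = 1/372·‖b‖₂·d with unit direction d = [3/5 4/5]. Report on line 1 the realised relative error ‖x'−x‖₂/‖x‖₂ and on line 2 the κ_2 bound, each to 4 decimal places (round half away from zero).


σ_max = 14, σ_min = 70/1901
κ = σ_max/σ_min = 14/(70/1901) = 380.2000
worst-case relative error ≤ 380.2000 × 1/372 = 1.0220
solve Ax = b  →  x = [12.9689 -23.8613]
‖b‖₂ = 3.1623 and ‖x‖₂ = 27.1580
Δx = A⁻¹·δb where δb = 1/372·3.1623·d; ‖Δx‖ = 0.2309
dividing the unrounded norms, ‖Δx‖/‖x‖ = 0.0085
tightness: 0.0085 against a bound of 1.0220 (unrounded ratio ≈ 0.0083)

0.0085
1.0220


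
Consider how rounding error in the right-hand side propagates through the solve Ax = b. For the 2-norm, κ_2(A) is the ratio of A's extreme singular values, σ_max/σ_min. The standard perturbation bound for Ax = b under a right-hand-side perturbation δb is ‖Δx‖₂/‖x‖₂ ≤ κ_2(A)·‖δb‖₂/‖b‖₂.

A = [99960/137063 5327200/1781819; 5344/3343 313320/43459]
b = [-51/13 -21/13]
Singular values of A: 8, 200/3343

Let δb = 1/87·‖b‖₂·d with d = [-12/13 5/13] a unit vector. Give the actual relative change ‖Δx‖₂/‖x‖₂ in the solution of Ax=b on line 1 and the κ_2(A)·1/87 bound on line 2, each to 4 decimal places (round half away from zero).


0.0163
1.5370

from the listed singular values, σ₁ = 8, σ_n = 200/3343
condition number: 8 ÷ (200/3343) = 133.7200
perturbation bound = 133.7200·1/87 = 1.5370
solve Ax = b  →  x = [-49.0043 10.6416]
‖b‖₂ = 4.2426 and ‖x‖₂ = 50.1464
with δb = [-0.0450 0.0188], A·Δx = δb → ‖Δx‖ = 0.8151
relative error = 0.0163
so the bound overstates the realised error by a factor of ≈ 94.5570 (computed from the unrounded values)


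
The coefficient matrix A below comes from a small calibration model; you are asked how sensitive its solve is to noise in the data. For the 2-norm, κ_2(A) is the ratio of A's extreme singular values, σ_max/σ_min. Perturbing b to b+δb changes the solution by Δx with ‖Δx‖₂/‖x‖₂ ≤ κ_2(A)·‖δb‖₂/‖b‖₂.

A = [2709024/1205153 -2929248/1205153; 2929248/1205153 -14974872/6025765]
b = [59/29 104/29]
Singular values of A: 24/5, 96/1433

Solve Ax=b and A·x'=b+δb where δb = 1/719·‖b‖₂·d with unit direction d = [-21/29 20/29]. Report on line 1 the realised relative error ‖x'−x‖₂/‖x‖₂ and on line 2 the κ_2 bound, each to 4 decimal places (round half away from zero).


σ_max = 24/5, σ_min = 96/1433
κ = σ_max/σ_min = (24/5)/(96/1433) = 71.6500
κ_2(A)·‖δb‖/‖b‖ = 0.0997
solve Ax = b  →  x = [11.3840 9.6911]
‖b‖₂ = 4.1231 and ‖x‖₂ = 14.9503
re-solving with b+δb shifts x by Δx of norm 0.0856
relative error = 0.0057
tightness: 0.0057 against a bound of 0.0997 (unrounded ratio ≈ 0.0575)

0.0057
0.0997


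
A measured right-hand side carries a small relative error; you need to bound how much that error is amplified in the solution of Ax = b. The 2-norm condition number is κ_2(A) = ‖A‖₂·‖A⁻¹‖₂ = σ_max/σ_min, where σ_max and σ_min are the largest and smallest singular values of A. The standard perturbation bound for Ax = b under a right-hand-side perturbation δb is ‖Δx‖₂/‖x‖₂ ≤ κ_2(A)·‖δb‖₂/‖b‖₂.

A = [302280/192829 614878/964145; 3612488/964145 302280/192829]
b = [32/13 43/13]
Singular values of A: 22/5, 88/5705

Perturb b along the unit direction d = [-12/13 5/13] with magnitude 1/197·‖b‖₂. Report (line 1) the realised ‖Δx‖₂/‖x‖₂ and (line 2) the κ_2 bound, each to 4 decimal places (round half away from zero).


largest singular value 22/5, smallest 88/5705
κ = σ_max/σ_min = (22/5)/(88/5705) = 285.2500
perturbation bound = 285.2500·1/197 = 1.4480
solve Ax = b  →  x = [25.7736 -59.4930]
2-norm of b is 4.1231; of x, 64.8359
re-solving with b+δb shifts x by Δx of norm 1.3568
dividing the unrounded norms, ‖Δx‖/‖x‖ = 0.0209
realised/bound (from unrounded values) ≈ 0.0145

0.0209
1.4480


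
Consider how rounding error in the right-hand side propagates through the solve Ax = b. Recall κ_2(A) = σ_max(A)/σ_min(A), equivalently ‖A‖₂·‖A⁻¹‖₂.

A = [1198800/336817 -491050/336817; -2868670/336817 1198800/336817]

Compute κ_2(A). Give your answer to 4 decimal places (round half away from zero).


form AᵀA = [57197568100/671276281 -23832144000/671276281; -23832144000/671276281 9930482500/671276281] with trace 397207400/3972049 and determinant 250000/3972049
eigenvalues of AᵀA: λ = (tr ± √(tr²−4·det))/2 = 100, 2500/3972049
κ_2(A) = √(λ_max/λ_min) = √(100 / (2500/3972049)) = 398.6000

398.6000


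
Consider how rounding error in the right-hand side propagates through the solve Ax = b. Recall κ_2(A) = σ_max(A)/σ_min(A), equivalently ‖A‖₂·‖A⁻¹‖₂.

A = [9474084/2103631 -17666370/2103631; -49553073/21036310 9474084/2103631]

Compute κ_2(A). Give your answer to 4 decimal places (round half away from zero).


form AᵀA = [39554788261761/1531233004900 -3707952784794/76561650245; -3707952784794/76561650245 1390515213204/15312330049] with trace 618014912049/5298384100 and determinant 13286025/52983841
solving λ² − 618014912049/5298384100·λ + 13286025/52983841 = 0 gives λ = 2916/25, 455625/211935364
κ_2(A) = √(λ_max/λ_min) = √((2916/25) / (455625/211935364)) = 232.9280

232.9280


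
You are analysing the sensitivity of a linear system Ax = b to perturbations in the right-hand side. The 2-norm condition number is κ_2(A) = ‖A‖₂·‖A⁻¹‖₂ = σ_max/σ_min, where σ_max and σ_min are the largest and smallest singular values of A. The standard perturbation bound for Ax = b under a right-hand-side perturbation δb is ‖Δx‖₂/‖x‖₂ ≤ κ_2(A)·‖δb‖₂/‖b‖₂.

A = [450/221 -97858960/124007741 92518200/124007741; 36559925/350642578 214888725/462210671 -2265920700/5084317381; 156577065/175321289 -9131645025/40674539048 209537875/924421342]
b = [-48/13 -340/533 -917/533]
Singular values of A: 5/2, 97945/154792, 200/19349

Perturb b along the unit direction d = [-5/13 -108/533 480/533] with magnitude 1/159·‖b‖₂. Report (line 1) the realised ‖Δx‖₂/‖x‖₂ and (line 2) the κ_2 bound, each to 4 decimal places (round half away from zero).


1.1155
1.5211

largest singular value 5/2, smallest 200/19349
κ = σ_max/σ_min = (5/2)/(200/19349) = 241.8625
perturbation bound = 241.8625·1/159 = 1.5211
solve Ax = b  →  x = [-2.1555 -0.4646 0.4424]
‖b‖ = 4.1231, ‖x‖ = 2.2489
δb = ε·‖b‖·d = [-0.0100 -0.0053 0.0234]; solving A·Δx = δb gives ‖Δx‖ = 2.5087
realised ‖Δx‖/‖x‖ = 1.1155
so the bound overstates the realised error by a factor of ≈ 1.3636 (computed from the unrounded values)


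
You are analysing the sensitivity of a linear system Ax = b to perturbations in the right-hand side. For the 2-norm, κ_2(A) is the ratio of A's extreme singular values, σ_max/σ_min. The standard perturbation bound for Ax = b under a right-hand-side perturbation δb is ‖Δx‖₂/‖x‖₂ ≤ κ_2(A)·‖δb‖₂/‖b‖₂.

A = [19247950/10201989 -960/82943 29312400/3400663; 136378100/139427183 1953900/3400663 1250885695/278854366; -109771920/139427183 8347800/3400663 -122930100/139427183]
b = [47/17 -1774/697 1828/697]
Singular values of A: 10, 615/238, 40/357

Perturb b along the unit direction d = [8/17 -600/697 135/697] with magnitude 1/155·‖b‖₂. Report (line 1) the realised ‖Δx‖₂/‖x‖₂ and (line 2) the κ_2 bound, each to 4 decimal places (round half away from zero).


0.0074
0.5758

from the listed singular values, σ₁ = 10, σ_n = 40/357
condition number: 10 ÷ (40/357) = 89.2500
worst-case relative error ≤ 89.2500 × 1/155 = 0.5758
solve Ax = b  →  x = [-34.1236 -7.0815 7.7803]
‖b‖ = 4.5826, ‖x‖ = 35.7085
δb = ε·‖b‖·d = [0.0139 -0.0255 0.0057]; solving A·Δx = δb gives ‖Δx‖ = 0.2639
dividing the unrounded norms, ‖Δx‖/‖x‖ = 0.0074
so the bound overstates the realised error by a factor of ≈ 77.9224 (computed from the unrounded values)


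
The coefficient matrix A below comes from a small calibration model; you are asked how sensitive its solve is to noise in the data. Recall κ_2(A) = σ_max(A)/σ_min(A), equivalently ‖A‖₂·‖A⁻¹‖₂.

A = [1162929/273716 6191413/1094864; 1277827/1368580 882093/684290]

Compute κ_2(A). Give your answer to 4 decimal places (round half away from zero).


form AᵀA = [10542218417/557112200 112445949573/4456897600; 112445949573/4456897600 599724871681/17827590400] with trace 37483034441/713103616 and determinant 442050625/11409657856
eigenvalues of AᵀA: λ = (tr ± √(tr²−4·det))/2 = 841/16, 525625/713103616
σ_max=√(841/16)=(29/4), σ_min=√(525625/713103616)=(725/26704) → κ = 267.0400

267.0400


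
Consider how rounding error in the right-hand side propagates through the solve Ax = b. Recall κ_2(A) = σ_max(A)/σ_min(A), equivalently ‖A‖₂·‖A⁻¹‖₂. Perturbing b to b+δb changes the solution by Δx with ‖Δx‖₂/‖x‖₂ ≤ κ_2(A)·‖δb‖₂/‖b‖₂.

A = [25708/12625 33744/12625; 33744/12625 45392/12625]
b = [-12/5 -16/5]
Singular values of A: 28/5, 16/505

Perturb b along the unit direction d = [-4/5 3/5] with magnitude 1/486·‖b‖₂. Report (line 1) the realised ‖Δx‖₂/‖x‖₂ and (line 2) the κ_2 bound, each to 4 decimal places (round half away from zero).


from the listed singular values, σ₁ = 28/5, σ_n = 16/505
condition number: (28/5) ÷ (16/505) = 176.7500
bound on ‖Δx‖/‖x‖: κ·ε = 176.7500·1/486 = 0.3637
solve Ax = b  →  x = [-0.4286 -0.5714]
‖b‖ = 4.0000, ‖x‖ = 0.7143
re-solving with b+δb shifts x by Δx of norm 0.2598
dividing the unrounded norms, ‖Δx‖/‖x‖ = 0.3637
realised/bound = 1 exactly: the bound is attained for this b and d

0.3637
0.3637


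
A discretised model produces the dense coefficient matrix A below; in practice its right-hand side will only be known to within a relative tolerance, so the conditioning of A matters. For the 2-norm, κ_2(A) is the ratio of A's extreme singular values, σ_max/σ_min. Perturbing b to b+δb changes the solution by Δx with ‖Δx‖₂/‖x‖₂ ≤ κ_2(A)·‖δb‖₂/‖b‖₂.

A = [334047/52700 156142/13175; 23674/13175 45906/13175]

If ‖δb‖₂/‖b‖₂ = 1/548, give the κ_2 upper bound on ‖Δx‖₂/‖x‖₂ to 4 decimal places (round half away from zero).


M = AᵀA = [192887569/4443664 45204705/555458; 45204705/555458 42380296/277729]. tr(M)=3013745/15376, det(M)=2401/3844
solving λ² − 3013745/15376·λ + 2401/3844 = 0 gives λ = 196, 49/15376
σ_max=√196=14, σ_min=√(49/15376)=(7/124) → κ = 248.0000
worst-case relative error ≤ 248.0000 × 1/548 = 0.4526

0.4526


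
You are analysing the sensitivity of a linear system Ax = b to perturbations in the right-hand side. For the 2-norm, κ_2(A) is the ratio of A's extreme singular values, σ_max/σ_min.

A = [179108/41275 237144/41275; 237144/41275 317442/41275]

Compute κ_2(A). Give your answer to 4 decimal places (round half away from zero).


form AᵀA = [3532678096/68145025 4710154128/68145025; 4710154128/68145025 6280268004/68145025] with trace 392517844/2725801 and determinant 360000/2725801
eigenvalues of AᵀA: λ = (tr ± √(tr²−4·det))/2 = 144, 2500/2725801
σ_max=√144=12, σ_min=√(2500/2725801)=(50/1651) → κ = 396.2400

396.2400


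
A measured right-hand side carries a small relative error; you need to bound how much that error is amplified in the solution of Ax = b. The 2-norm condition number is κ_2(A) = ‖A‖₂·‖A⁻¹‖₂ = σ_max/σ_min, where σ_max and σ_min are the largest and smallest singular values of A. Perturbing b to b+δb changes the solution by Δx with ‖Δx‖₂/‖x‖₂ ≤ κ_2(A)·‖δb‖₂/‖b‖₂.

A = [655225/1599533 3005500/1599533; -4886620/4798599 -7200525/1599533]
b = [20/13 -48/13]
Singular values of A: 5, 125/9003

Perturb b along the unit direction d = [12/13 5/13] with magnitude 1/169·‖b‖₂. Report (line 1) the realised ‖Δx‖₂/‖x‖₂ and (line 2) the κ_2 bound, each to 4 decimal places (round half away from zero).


2.1309
2.1309

from the listed singular values, σ₁ = 5, σ_n = 125/9003
condition number: 5 ÷ (125/9003) = 360.1200
κ_2(A)·‖δb‖/‖b‖ = 2.1309
solve Ax = b  →  x = [0.1756 0.7805]
2-norm of b is 4.0000; of x, 0.8000
with δb = [0.0218 0.0091], A·Δx = δb → ‖Δx‖ = 1.7047
realised ‖Δx‖/‖x‖ = 2.1309
realised/bound = 1 exactly: the bound is attained for this b and d


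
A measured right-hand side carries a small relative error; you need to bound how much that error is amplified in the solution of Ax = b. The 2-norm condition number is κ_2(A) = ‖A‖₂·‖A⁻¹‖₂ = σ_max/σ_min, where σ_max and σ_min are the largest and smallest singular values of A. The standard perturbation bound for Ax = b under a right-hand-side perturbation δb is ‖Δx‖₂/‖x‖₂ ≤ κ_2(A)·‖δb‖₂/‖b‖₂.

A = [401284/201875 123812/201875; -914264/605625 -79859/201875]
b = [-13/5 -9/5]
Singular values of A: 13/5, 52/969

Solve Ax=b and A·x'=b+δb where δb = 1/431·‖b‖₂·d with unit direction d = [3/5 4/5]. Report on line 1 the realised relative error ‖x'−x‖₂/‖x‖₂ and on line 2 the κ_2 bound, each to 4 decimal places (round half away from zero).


0.0024
0.1124

largest singular value 13/5, smallest 52/969
condition number: (13/5) ÷ (52/969) = 48.4500
bound on ‖Δx‖/‖x‖: κ·ε = 48.4500·1/431 = 0.1124
solve Ax = b  →  x = [15.2838 -53.7754]
‖b‖₂ = 3.1623 and ‖x‖₂ = 55.9052
re-solving with b+δb shifts x by Δx of norm 0.1367
dividing the unrounded norms, ‖Δx‖/‖x‖ = 0.0024
realised/bound (from unrounded values) ≈ 0.0218


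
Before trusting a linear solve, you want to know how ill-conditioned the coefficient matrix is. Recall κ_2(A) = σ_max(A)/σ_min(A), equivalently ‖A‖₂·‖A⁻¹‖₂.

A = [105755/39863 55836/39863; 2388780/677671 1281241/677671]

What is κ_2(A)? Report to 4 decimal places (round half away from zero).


M = AᵀA = [8938480575625/459237984241 4767129432000/459237984241; 4767129432000/459237984241 2542581921025/459237984241]. tr(M)=39726859850/1589058769, det(M)=9765625/1589058769
eigenvalues of AᵀA: λ = (tr ± √(tr²−4·det))/2 = 25, 390625/1589058769
κ_2(A) = √(λ_max/λ_min) = √(25 / (390625/1589058769)) = 318.9040

318.9040


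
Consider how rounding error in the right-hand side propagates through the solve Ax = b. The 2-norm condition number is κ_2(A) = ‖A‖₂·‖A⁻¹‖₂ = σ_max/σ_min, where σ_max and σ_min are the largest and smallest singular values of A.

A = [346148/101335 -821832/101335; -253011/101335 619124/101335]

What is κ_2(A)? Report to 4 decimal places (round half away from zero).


194.8750

form AᵀA = [7353320161/410751289 -17644827420/410751289; -17644827420/410751289 42348894544/410751289] with trace 294095945/2430481 and determinant 937024/2430481
eigenvalues of AᵀA: λ = (tr ± √(tr²−4·det))/2 = 121, 7744/2430481
σ_max=√121=11, σ_min=√(7744/2430481)=(88/1559) → κ = 194.8750


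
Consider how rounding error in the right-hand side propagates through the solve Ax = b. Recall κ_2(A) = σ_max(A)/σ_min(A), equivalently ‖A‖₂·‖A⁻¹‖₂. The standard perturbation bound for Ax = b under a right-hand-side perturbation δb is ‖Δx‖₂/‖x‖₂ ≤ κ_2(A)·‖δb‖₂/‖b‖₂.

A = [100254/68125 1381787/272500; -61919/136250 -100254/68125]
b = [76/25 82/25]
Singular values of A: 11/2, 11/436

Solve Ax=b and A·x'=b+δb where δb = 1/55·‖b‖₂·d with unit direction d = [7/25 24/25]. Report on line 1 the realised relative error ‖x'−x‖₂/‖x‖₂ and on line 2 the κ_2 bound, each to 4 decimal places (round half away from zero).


largest singular value 11/2, smallest 11/436
κ = σ_max/σ_min = (11/2)/(11/436) = 218.0000
bound on ‖Δx‖/‖x‖: κ·ε = 218.0000·1/55 = 3.9636
solve Ax = b  →  x = [-152.1018 44.7418]
2-norm of b is 4.4721; of x, 158.5459
re-solving with b+δb shifts x by Δx of norm 3.2229
realised ‖Δx‖/‖x‖ = 0.0203
realised/bound (from unrounded values) ≈ 0.0051

0.0203
3.9636


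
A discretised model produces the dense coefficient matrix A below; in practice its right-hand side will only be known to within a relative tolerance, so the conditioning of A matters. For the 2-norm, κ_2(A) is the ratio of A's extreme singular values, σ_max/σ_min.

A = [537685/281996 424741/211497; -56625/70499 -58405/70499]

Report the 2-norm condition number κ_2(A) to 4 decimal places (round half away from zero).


AᵀA = [69456725/16225616 54695585/12169212; 54695585/12169212 43073906/9126909]; tr = 45320449/5035536, det = 625/559504
eigenvalues of AᵀA: λ = (tr ± √(tr²−4·det))/2 = 9, 625/5035536
κ_2(A) = √(λ_max/λ_min) = √(9 / (625/5035536)) = 269.2800

269.2800


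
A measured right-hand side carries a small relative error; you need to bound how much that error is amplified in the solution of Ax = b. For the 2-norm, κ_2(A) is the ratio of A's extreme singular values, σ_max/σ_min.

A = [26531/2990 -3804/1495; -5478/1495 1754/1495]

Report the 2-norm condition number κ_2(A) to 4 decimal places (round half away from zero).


form AᵀA = [4875313/52900 -355446/13225; -355446/13225 103828/13225] with trace 211625/2116 and determinant 625/529
λ_max, λ_min = (211625/2116 ± √44763980625/4477456)/2 = 100, 25/2116
κ_2(A) = √(λ_max/λ_min) = √(100 / (25/2116)) = 92.0000

92.0000


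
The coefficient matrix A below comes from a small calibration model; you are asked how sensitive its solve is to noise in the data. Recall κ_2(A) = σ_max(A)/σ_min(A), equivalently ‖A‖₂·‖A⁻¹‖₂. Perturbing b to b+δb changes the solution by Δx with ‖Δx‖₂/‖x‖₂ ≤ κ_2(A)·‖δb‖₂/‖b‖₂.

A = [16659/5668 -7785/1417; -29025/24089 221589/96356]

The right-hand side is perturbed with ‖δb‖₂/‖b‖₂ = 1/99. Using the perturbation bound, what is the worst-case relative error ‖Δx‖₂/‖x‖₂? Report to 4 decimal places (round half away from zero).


3.3030

AᵀA = [554338161/54937744 -64958760/3433609; -64958760/3433609 1948786209/54937744]; tr = 4330665/95048, det = 59049/3041536
λ_max, λ_min = (4330665/95048 ± √293030590329/141158161)/2 = 729/16, 81/190096
σ_max=√(729/16)=(27/4), σ_min=√(81/190096)=(9/436) → κ = 327.0000
worst-case relative error ≤ 327.0000 × 1/99 = 3.3030


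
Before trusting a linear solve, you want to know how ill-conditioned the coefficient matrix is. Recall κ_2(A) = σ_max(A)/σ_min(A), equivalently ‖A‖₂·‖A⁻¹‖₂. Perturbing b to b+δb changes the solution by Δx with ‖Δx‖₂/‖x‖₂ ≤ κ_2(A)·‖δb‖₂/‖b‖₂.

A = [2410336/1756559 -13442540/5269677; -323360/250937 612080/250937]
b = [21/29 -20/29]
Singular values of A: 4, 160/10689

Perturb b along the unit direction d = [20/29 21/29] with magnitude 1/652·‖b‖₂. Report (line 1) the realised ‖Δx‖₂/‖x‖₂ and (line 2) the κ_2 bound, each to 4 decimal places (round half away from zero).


from the listed singular values, σ₁ = 4, σ_n = 160/10689
κ_2(A) = 4 / (160/10689) = 267.2250
worst-case relative error ≤ 267.2250 × 1/652 = 0.4099
solve Ax = b  →  x = [0.1176 -0.2206]
‖b‖₂ = 1.0000 and ‖x‖₂ = 0.2500
δb = ε·‖b‖·d = [0.0011 0.0011]; solving A·Δx = δb gives ‖Δx‖ = 0.1025
dividing the unrounded norms, ‖Δx‖/‖x‖ = 0.4099
so the bound is sharp here: realised error equals the bound

0.4099
0.4099


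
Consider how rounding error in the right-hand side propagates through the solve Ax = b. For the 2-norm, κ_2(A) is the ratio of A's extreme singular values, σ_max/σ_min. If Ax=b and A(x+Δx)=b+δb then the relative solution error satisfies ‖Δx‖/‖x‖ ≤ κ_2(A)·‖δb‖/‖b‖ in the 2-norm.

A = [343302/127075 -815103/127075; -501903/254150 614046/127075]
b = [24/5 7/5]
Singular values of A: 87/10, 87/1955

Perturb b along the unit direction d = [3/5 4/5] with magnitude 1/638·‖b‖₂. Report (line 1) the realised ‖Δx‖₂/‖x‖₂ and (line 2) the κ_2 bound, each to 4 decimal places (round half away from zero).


largest singular value 87/10, smallest 87/1955
κ = σ_max/σ_min = (87/10)/(87/1955) = 195.5000
perturbation bound = 195.5000·1/638 = 0.3064
solve Ax = b  →  x = [83.1034 34.2529]
‖b‖₂ = 5.0000 and ‖x‖₂ = 89.8857
re-solving with b+δb shifts x by Δx of norm 0.1761
dividing the unrounded norms, ‖Δx‖/‖x‖ = 0.0020
so the bound overstates the realised error by a factor of ≈ 156.4012 (computed from the unrounded values)

0.0020
0.3064


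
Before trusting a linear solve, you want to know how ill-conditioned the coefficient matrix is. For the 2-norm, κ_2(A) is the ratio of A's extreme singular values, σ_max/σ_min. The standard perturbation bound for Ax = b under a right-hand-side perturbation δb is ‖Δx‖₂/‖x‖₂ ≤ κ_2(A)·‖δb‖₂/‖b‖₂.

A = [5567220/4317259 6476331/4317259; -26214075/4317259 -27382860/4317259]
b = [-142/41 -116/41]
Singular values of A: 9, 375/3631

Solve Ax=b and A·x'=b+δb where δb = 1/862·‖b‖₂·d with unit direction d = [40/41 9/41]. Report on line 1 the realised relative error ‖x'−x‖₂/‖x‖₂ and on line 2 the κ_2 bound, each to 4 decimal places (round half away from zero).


0.0013
0.1011

from the listed singular values, σ₁ = 9, σ_n = 375/3631
κ_2(A) = 9 / (375/3631) = 87.1440
bound on ‖Δx‖/‖x‖: κ·ε = 87.1440·1/862 = 0.1011
solve Ax = b  →  x = [28.1996 -26.5499]
2-norm of b is 4.4721; of x, 38.7313
re-solving with b+δb shifts x by Δx of norm 0.0502
dividing the unrounded norms, ‖Δx‖/‖x‖ = 0.0013
so the bound overstates the realised error by a factor of ≈ 77.9452 (computed from the unrounded values)


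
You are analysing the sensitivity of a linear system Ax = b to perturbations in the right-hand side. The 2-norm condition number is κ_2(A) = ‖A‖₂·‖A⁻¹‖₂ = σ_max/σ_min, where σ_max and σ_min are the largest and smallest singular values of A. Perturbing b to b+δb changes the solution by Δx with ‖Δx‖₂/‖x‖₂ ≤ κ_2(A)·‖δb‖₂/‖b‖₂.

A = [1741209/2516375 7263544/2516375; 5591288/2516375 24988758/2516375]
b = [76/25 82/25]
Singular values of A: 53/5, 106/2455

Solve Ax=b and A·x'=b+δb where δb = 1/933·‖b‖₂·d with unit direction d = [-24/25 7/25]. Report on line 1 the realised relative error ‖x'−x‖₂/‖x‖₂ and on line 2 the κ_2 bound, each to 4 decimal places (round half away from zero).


0.0024
0.2631

σ_max = 53/5, σ_min = 106/2455
κ = σ_max/σ_min = (53/5)/(106/2455) = 245.5000
perturbation bound = 245.5000·1/933 = 0.2631
solve Ax = b  →  x = [45.2738 -9.7998]
2-norm of b is 4.4721; of x, 46.3223
Δx = A⁻¹·δb where δb = 1/933·4.4721·d; ‖Δx‖ = 0.1110
realised ‖Δx‖/‖x‖ = 0.0024
realised/bound (from unrounded values) ≈ 0.0091


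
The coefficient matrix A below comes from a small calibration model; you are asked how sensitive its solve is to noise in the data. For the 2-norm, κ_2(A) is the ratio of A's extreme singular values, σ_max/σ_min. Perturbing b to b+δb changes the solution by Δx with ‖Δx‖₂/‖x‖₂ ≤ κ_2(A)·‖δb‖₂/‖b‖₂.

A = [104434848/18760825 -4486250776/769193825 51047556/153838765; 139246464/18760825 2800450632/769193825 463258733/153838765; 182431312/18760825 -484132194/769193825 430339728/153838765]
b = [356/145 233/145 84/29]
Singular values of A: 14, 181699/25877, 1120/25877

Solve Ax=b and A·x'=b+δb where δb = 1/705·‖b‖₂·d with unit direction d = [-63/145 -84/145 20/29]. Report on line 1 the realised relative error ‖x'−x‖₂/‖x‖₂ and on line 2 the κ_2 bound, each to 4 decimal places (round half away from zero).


from the listed singular values, σ₁ = 14, σ_n = 1120/25877
κ_2(A) = 14 / (1120/25877) = 323.4625
worst-case relative error ≤ 323.4625 × 1/705 = 0.4588
solve Ax = b  →  x = [0.2743 -0.1565 0.0468]
‖b‖₂ = 4.1231 and ‖x‖₂ = 0.3192
with δb = [-0.0025 -0.0034 0.0040], A·Δx = δb → ‖Δx‖ = 0.1351
relative error = 0.4233
realised/bound (from unrounded values) ≈ 0.9225

0.4233
0.4588


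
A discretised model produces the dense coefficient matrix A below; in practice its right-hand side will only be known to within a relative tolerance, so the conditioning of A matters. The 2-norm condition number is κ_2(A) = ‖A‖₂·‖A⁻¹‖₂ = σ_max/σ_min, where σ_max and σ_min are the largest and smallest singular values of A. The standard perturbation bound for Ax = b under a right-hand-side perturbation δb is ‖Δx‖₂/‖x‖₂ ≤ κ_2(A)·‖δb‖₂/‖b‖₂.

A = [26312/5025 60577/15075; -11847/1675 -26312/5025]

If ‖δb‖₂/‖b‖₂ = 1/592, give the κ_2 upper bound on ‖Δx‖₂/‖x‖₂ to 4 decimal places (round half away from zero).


0.2037

M = AᵀA = [78219361/1010025 175974656/3030075; 175974656/3030075 396018601/9090225]. tr(M)=43999714/363609, det(M)=366025/363609
λ_max, λ_min = (43999714/363609 ± √1935442472144896/132211504881)/2 = 121, 3025/363609
so κ_2 = √(121 / (3025/363609)) = 120.6000
worst-case relative error ≤ 120.6000 × 1/592 = 0.2037


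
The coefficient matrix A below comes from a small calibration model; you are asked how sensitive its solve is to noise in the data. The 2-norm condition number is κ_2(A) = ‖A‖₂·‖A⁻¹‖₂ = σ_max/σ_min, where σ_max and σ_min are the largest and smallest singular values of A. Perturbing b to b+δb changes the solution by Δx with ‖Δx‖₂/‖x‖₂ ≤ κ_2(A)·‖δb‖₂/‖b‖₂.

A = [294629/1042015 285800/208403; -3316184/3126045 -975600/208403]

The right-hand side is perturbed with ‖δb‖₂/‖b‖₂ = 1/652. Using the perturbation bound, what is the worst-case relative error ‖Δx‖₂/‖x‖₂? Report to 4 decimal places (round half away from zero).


AᵀA = [471133302025/390886293681 232525601000/43431810409; 232525601000/43431810409 1033477000000/43431810409]; tr = 5813460025/232532001, det = 4000000/232532001
eigenvalues of AᵀA: λ = (tr ± √(tr²−4·det))/2 = 25, 160000/232532001
σ_max=√25=5, σ_min=√(160000/232532001)=(400/15249) → κ = 190.6125
worst-case relative error ≤ 190.6125 × 1/652 = 0.2924

0.2924


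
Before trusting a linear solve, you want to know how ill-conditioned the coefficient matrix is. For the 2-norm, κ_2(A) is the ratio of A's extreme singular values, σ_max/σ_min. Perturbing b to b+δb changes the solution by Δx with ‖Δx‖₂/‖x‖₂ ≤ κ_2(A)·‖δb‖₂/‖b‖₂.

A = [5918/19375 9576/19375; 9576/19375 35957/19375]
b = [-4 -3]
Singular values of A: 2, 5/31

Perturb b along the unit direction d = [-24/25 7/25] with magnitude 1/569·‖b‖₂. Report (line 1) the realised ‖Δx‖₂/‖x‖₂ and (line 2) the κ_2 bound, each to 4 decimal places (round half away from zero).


0.0029
0.0218

σ_max = 2, σ_min = 5/31
κ = σ_max/σ_min = 2/(5/31) = 12.4000
κ_2(A)·‖δb‖/‖b‖ = 0.0218
solve Ax = b  →  x = [-18.4160 3.2880]
‖b‖ = 5.0000, ‖x‖ = 18.7072
with δb = [-0.0084 0.0025], A·Δx = δb → ‖Δx‖ = 0.0545
realised ‖Δx‖/‖x‖ = 0.0029
so the bound overstates the realised error by a factor of ≈ 7.4829 (computed from the unrounded values)


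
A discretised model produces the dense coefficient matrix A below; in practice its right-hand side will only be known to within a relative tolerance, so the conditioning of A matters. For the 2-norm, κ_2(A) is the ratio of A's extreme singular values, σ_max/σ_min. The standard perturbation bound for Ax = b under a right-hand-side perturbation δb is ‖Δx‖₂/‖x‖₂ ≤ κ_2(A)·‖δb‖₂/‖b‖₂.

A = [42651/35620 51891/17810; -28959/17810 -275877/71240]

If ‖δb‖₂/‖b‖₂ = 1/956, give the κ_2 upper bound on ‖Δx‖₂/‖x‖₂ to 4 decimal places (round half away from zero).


0.2866

M = AᵀA = [15918777/3903952 38201625/3903952; 38201625/3903952 366741333/15615808]. tr(M)=33108957/1201216, det(M)=194481/19219456
solving λ² − 33108957/1201216·λ + 194481/19219456 = 0 gives λ = 441/16, 441/1201216
κ = σ_max/σ_min = (21/4)/(21/1096) = 274.0000
perturbation bound = 274.0000·1/956 = 0.2866
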